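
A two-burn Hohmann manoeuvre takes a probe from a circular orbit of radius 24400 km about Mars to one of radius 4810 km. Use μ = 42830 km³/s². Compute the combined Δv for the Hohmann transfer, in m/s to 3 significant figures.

Semi-major axis of the transfer orbit: a_t = (24400 + 4810)/2 = 14605 km.
At r₁ the circular-orbit speed is v₁ = √(μ/r₁) = 1.32489 km/s.
Transfer-orbit speed at r₁ (vis-viva equation): v_a = √[μ(2/r₁ − 1/a_t)] = 0.760328 km/s.
First burn Δv₁ = |v_a − v₁| = 0.56456 km/s.
Circular speed at r₂: v₂ = √(μ/r₂) = 2.984018 km/s.
Transfer-orbit speed at r₂: v_p = √[μ(2/r₂ − 1/a_t)] = 3.856964 km/s.
Second burn Δv₂ = |v₂ − v_p| = 0.87295 km/s.
Δv = Δv₁ + Δv₂ = 0.56456 + 0.87295 = 1.438 km/s.

Δv = 1440 m/s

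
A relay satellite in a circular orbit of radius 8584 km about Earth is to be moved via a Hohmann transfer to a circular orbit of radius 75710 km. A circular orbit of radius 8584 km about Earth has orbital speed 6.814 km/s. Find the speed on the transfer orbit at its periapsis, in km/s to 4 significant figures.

From the circular-orbit relation v² = μ/r at r = 8584 km: μ = v²r = (6.814)² × 8584 = 3.98560×10^5 km³/s².
The Hohmann ellipse has a_t = (r₁ + r₂)/2 = 42147 km.
The periapsis of the transfer ellipse is at r = 8584 km.
From the vis-viva equation, v = √[μ(2/r − 1/a_t)] = 9.133 km/s.

v = 9.133 km/s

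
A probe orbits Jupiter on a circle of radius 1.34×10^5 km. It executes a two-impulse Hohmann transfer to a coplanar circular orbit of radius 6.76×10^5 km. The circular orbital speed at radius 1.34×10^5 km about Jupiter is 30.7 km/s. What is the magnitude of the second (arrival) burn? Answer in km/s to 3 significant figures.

From the circular-orbit relation v² = μ/r at r = 1.34×10^5 km: μ = v²r = (30.7)² × 1.34×10^5 = 1.26294×10^8 km³/s².
Transfer-ellipse semi-major axis a_t = (r₁ + r₂)/2 = (1.340×10^5 + 6.760×10^5)/2 = 4.050×10^5 km.
Circular speed at r = 6.760×10^5 km: v_c = √(μ/r) = 13.668 km/s.
Transfer-orbit speed at the same r (vis-viva, a = a_t): v_t = √[μ(2/r − 1/a_t)] = 7.8622 km/s.
Δv₂ = |v_t − v_c| = |7.8622 − 13.668| = 5.806 km/s.

Δv₂ = 5.81 km/s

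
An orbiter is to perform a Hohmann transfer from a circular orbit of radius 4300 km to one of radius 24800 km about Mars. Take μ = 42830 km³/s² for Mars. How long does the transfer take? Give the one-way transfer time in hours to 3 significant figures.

Transfer-ellipse semi-major axis a_t = (r₁ + r₂)/2 = (4300 + 24800)/2 = 14550 km.
Half the transfer-orbit period gives t = π√(a_t³/μ) = 26640 s.
Converting: 26640 s ÷ 3600 s/hour = 7.40 hours.

t = 7.40 hours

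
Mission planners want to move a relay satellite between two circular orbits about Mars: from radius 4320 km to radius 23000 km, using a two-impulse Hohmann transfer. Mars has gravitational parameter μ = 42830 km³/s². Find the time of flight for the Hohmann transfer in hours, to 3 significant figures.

t = 6.73 hours

Transfer-ellipse semi-major axis a_t = (r₁ + r₂)/2 = (4320 + 23000)/2 = 13660 km.
Transfer time t = π√(a_t³/μ) = π√((13660)³ / 42830) = 24240 s.
Converting: 24240 s ÷ 3600 s/hour = 6.73 hours.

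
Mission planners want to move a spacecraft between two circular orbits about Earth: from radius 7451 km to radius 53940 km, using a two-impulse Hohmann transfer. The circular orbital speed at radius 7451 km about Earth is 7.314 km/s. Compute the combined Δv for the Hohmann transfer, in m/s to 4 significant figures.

From the circular-orbit relation v² = μ/r at r = 7451 km: μ = v²r = (7.314)² × 7451 = 3.98588×10^5 km³/s².
Transfer-ellipse semi-major axis a_t = (r₁ + r₂)/2 = (7451 + 53940)/2 = 30695.5 km.
At r₁ the circular-orbit speed is v₁ = √(μ/r₁) = 7.314 km/s.
On the transfer ellipse at r₁, vis-viva equation gives v_p = √[μ(2/r₁ − 1/a_t)] = 9.696 km/s.
First burn Δv₁ = |v_p − v₁| = 2.382 km/s.
At r₂, v₂ = √(μ/r₂) = 2.718 km/s.
Transfer-orbit speed at r₂: v_a = √[μ(2/r₂ − 1/a_t)] = 1.339 km/s.
Second burn Δv₂ = |v₂ − v_a| = 1.379 km/s.
Total Δv = Δv₁ + Δv₂ = 3.761 km/s.

Δv = 3761 m/s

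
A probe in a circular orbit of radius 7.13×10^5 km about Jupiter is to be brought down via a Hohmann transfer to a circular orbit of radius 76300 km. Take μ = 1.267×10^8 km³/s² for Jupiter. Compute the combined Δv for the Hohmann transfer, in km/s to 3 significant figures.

Δv = 21.5 km/s

The Hohmann ellipse has a_t = (r₁ + r₂)/2 = 3.9465×10^5 km.
Circular speed at r₁: v₁ = √(μ/r₁) = √(1.267×10^8/7.130×10^5) = 13.33 km/s.
Transfer-orbit speed at r₁ (vis-viva equation): v_a = √[μ(2/r₁ − 1/a_t)] = 5.861 km/s.
First burn Δv₁ = |v_a − v₁| = 7.469 km/s.
At r₂, v₂ = √(μ/r₂) = 40.75 km/s.
Transfer-orbit speed at r₂: v_p = √[μ(2/r₂ − 1/a_t)] = 54.77 km/s.
Second burn Δv₂ = |v₂ − v_p| = 14.02 km/s.
Total Δv = Δv₁ + Δv₂ = 21.49 km/s.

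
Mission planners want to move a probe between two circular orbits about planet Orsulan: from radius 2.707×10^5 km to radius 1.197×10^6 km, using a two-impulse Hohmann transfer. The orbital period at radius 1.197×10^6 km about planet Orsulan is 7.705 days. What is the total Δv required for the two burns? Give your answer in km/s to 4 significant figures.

From Kepler's third law T² = 4π²r³/μ at r = 1.197×10^6 km, T = 7.705 days = 7.705 × 86400 s = 6.65712×10^5 s: μ = 4π²r³/T² = 1.52781×10^8 km³/s².
The Hohmann ellipse has a_t = (r₁ + r₂)/2 = 7.3385×10^5 km.
Circular speed at r₁: v₁ = √(μ/r₁) = √(1.52781×10^8/2.707×10^5) = 23.757 km/s.
On the transfer ellipse at r₁, vis-viva equation gives v_p = √[μ(2/r₁ − 1/a_t)] = 30.341 km/s.
First burn Δv₁ = |v_p − v₁| = 6.584 km/s.
At r₂, v₂ = √(μ/r₂) = 11.298 km/s.
Transfer-orbit speed at r₂: v_a = √[μ(2/r₂ − 1/a_t)] = 6.8616 km/s.
Second burn Δv₂ = |v₂ − v_a| = 4.436 km/s.
Total Δv = Δv₁ + Δv₂ = 11.02 km/s.

Δv = 11.02 km/s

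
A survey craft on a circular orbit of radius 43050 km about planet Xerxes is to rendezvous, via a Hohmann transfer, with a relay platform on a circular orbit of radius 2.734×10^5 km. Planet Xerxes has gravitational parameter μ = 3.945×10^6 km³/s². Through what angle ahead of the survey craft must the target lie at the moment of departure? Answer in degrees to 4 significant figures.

Semi-major axis of the transfer orbit: a_t = (43050 + 2.734×10^5)/2 = 1.58225×10^5 km.
The half-period of the transfer ellipse is t = π√(a_t³/μ) = 99549.5 s.
Target angular speed ω₂ = √(μ/r₂³) = 1.38940×10^-5 rad/s.
Angle swept by the target during transfer: ω₂·t = 1.38314 rad = 79.248°.
The survey craft traverses 180° on the transfer ellipse, so the target must lead by 180° − 79.248° = 100.8°.

φ = 100.8°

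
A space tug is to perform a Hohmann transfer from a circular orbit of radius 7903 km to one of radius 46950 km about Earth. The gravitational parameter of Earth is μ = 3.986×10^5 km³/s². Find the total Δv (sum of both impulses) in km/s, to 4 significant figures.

Δv = 3.540 km/s

Transfer-ellipse semi-major axis a_t = (r₁ + r₂)/2 = (7903 + 46950)/2 = 27426.5 km.
At r₁ the circular-orbit speed is v₁ = √(μ/r₁) = 7.102 km/s.
Transfer-orbit speed at r₁ (v² = μ(2/r − 1/a)): v_p = √[μ(2/r₁ − 1/a_t)] = 9.292 km/s.
First burn Δv₁ = |v_p − v₁| = 2.190 km/s.
Circular speed at r₂: v₂ = √(μ/r₂) = 2.914 km/s.
Transfer-orbit speed at r₂: v_a = √[μ(2/r₂ − 1/a_t)] = 1.564 km/s.
Second burn Δv₂ = |v₂ − v_a| = 1.350 km/s.
Total Δv = Δv₁ + Δv₂ = 3.540 km/s.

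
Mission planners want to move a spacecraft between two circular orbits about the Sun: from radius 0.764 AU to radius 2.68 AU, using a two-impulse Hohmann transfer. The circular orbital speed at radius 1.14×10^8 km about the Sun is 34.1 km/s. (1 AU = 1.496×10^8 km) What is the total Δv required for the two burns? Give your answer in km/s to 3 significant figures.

From the circular-orbit relation v² = μ/r at r = 1.14×10^8 km: μ = v²r = (34.1)² × 1.14×10^8 = 1.32560×10^11 km³/s².
In km: r₁ = 0.764 × 1.496×10^8 = 1.142944×10^8 km; r₂ = 2.68 × 1.496×10^8 = 4.00928×10^8 km.
Transfer-ellipse semi-major axis a_t = (r₁ + r₂)/2 = (1.142944×10^8 + 4.00928×10^8)/2 = 2.576112×10^8 km.
Circular speed at r₁: v₁ = √(μ/r₁) = √(1.32560×10^11/1.142944×10^8) = 34.06 km/s.
Transfer-orbit speed at r₁ (v² = μ(2/r − 1/a)): v_p = √[μ(2/r₁ − 1/a_t)] = 42.49 km/s.
First burn Δv₁ = |v_p − v₁| = 8.430 km/s.
Circular speed at r₂: v₂ = √(μ/r₂) = 18.1833 km/s.
Transfer-orbit speed at r₂: v_a = √[μ(2/r₂ − 1/a_t)] = 12.1117 km/s.
Second burn Δv₂ = |v₂ − v_a| = 6.072 km/s.
Total Δv = Δv₁ + Δv₂ = 14.50 km/s.

Δv = 14.5 km/s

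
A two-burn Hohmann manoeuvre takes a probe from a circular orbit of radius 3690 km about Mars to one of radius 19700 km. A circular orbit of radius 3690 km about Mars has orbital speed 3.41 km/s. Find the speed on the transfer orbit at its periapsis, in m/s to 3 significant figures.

From the circular-orbit relation v² = μ/r at r = 3690 km: μ = v²r = (3.41)² × 3690 = 42907.7 km³/s².
The Hohmann ellipse has a_t = (r₁ + r₂)/2 = 11695 km.
The periapsis of the transfer ellipse is at r = 3690 km.
Vis-viva: v = √[μ(2/r − 1/a_t)] = √[42907.7 × (2/3690 − 1/11695)] = 4.426 km/s.

v = 4430 m/s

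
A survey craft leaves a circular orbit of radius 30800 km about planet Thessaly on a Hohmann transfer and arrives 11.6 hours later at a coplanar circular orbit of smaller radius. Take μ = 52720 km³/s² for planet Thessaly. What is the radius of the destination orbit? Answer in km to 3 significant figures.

r₂ = 11300 km

Transfer time t = 11.6 hours = 41760 s, and t = π√(a_t³/μ).
So a_t = (μ t²/π²)^(1/3) = (52720 × (41760)² / π²)^(1/3) = 21041 km.
Since a_t = (r₁ + r₂)/2, r₂ = 2a_t − r₁ = 2×21041 − 30800 = 11282 km.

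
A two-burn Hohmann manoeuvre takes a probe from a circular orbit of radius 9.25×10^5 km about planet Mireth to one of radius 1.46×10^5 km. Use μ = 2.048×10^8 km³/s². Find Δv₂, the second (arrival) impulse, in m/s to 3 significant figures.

The Hohmann ellipse has a_t = (r₁ + r₂)/2 = 5.355×10^5 km.
Circular speed at r = 1.460×10^5 km: v_c = √(μ/r) = 37.45 km/s.
Vis-viva on the transfer ellipse at r = 1.460×10^5 km gives v_t = √[μ(2/r − 1/a_t)] = 49.22 km/s.
Δv₂ = |v_t − v_c| = |49.22 − 37.45| = 11.77 km/s.

Δv₂ = 11800 m/s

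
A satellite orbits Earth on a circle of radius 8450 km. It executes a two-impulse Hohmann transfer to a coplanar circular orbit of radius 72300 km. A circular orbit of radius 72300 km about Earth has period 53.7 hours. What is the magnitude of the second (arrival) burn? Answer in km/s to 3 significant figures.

Δv₂ = 1.27 km/s

From Kepler's third law T² = 4π²r³/μ at r = 72300 km, T = 53.7 hours = 53.7 × 3600 s = 1.9332×10^5 s: μ = 4π²r³/T² = 3.99228×10^5 km³/s².
Semi-major axis of the transfer orbit: a_t = (8450 + 72300)/2 = 40375 km.
Circular speed at r = 72300 km: v_c = √(μ/r) = 2.350 km/s.
Vis-viva on the transfer ellipse at r = 72300 km gives v_t = √[μ(2/r − 1/a_t)] = 1.075 km/s.
Δv₂ = |v_t − v_c| = |1.075 − 2.350| = 1.275 km/s.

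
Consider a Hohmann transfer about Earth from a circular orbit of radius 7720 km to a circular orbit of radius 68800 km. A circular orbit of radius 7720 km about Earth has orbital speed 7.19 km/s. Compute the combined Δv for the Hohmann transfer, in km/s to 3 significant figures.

Δv = 3.78 km/s

From the circular-orbit relation v² = μ/r at r = 7720 km: μ = v²r = (7.19)² × 7720 = 3.99094×10^5 km³/s².
Transfer-ellipse semi-major axis a_t = (r₁ + r₂)/2 = (7720 + 68800)/2 = 38260 km.
Circular speed at r₁: v₁ = √(μ/r₁) = √(3.99094×10^5/7720) = 7.1900 km/s.
Transfer-orbit speed at r₁ (v² = μ(2/r − 1/a)): v_p = √[μ(2/r₁ − 1/a_t)] = 9.6416 km/s.
First burn Δv₁ = |v_p − v₁| = 2.4516 km/s.
At r₂, v₂ = √(μ/r₂) = 2.4085 km/s.
Transfer-orbit speed at r₂: v_a = √[μ(2/r₂ − 1/a_t)] = 1.0819 km/s.
Second burn Δv₂ = |v₂ − v_a| = 1.3266 km/s.
Δv = Δv₁ + Δv₂ = 2.4516 + 1.3266 = 3.778 km/s.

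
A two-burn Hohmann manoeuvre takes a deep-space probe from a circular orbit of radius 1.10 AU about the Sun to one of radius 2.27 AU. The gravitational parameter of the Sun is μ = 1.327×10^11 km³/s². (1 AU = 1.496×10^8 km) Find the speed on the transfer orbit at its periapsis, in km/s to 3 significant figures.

In km: r₁ = 1.10 × 1.496×10^8 = 1.6456×10^8 km; r₂ = 2.27 × 1.496×10^8 = 3.39592×10^8 km.
The Hohmann ellipse has a_t = (r₁ + r₂)/2 = 2.52076×10^8 km.
At periapsis, r = 1.6456×10^8 km.
Vis-viva: v = √[μ(2/r − 1/a_t)] = √[1.327×10^11 × (2/1.6456×10^8 − 1/2.52076×10^8)] = 32.96 km/s.

v = 33.0 km/s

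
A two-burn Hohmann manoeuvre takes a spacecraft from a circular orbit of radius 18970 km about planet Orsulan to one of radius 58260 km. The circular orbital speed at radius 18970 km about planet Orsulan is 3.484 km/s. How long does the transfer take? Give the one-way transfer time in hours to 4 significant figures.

From the circular-orbit relation v² = μ/r at r = 18970 km: μ = v²r = (3.484)² × 18970 = 2.30263×10^5 km³/s².
Semi-major axis of the transfer orbit: a_t = (18970 + 58260)/2 = 38615 km.
By Kepler's third law the transfer-orbit period is T = 2π√(a_t³/μ), so t = T/2 = 49680 s.
Converting: 49680 s ÷ 3600 s/hour = 13.80 hours.

t = 13.80 hours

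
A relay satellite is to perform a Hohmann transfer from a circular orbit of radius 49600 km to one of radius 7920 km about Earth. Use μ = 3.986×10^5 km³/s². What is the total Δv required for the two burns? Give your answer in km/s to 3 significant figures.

Δv = 3.57 km/s

The Hohmann ellipse has a_t = (r₁ + r₂)/2 = 28760 km.
Circular speed at r₁: v₁ = √(μ/r₁) = √(3.986×10^5/49600) = 2.835 km/s.
Transfer-orbit speed at r₁ (vis-viva): v_a = √[μ(2/r₁ − 1/a_t)] = 1.488 km/s.
First burn Δv₁ = |v_a − v₁| = 1.347 km/s.
Circular speed at r₂: v₂ = √(μ/r₂) = 7.094 km/s.
Transfer-orbit speed at r₂: v_p = √[μ(2/r₂ − 1/a_t)] = 9.316 km/s.
Second burn Δv₂ = |v₂ − v_p| = 2.222 km/s.
Total Δv = Δv₁ + Δv₂ = 3.569 km/s.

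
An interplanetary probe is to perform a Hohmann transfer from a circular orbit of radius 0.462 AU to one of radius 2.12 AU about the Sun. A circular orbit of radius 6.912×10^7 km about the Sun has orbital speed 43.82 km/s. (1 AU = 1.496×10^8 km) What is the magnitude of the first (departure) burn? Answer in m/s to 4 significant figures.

Δv₁ = 12330 m/s

From the circular-orbit relation v² = μ/r at r = 6.912×10^7 km: μ = v²r = (43.82)² × 6.912×10^7 = 1.32724×10^11 km³/s².
In km: r₁ = 0.462 × 1.496×10^8 = 6.91152×10^7 km; r₂ = 2.12 × 1.496×10^8 = 3.17152×10^8 km.
The Hohmann ellipse has a_t = (r₁ + r₂)/2 = 1.931336×10^8 km.
Circular speed at r = 6.91152×10^7 km: v_c = √(μ/r) = 43.822 km/s.
Vis-viva on the transfer ellipse at r = 6.91152×10^7 km gives v_t = √[μ(2/r − 1/a_t)] = 56.155 km/s.
Δv₁ = |v_t − v_c| = |56.155 − 43.822| = 12.33 km/s.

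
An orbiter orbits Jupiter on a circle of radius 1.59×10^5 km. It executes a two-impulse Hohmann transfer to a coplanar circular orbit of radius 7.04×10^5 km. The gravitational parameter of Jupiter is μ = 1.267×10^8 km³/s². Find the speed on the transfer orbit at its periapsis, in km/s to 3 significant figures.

v = 36.1 km/s

Transfer-ellipse semi-major axis a_t = (r₁ + r₂)/2 = (1.590×10^5 + 7.040×10^5)/2 = 4.315×10^5 km.
The periapsis of the transfer ellipse is at r = 1.590×10^5 km.
Applying v² = μ(2/r − 1/a_t): v = 36.06 km/s.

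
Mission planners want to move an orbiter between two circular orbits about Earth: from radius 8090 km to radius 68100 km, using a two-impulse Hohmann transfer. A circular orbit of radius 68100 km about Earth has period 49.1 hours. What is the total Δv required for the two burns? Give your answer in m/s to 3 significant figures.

From Kepler's third law T² = 4π²r³/μ at r = 68100 km, T = 49.1 hours = 49.1 × 3600 s = 1.7676×10^5 s: μ = 4π²r³/T² = 3.99055×10^5 km³/s².
The Hohmann ellipse has a_t = (r₁ + r₂)/2 = 38095 km.
Circular speed at r₁: v₁ = √(μ/r₁) = √(3.99055×10^5/8090) = 7.023 km/s.
Transfer-orbit speed at r₁ (vis-viva equation): v_p = √[μ(2/r₁ − 1/a_t)] = 9.390 km/s.
First burn Δv₁ = |v_p − v₁| = 2.367 km/s.
Circular speed at r₂: v₂ = √(μ/r₂) = 2.421 km/s.
Transfer-orbit speed at r₂: v_a = √[μ(2/r₂ − 1/a_t)] = 1.116 km/s.
Second burn Δv₂ = |v₂ − v_a| = 1.305 km/s.
Δv = Δv₁ + Δv₂ = 2.367 + 1.305 = 3.672 km/s.

Δv = 3670 m/s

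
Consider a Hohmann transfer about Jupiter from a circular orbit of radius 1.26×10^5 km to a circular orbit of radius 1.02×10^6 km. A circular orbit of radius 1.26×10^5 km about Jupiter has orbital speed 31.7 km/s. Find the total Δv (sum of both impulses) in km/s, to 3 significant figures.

Δv = 16.5 km/s

From the circular-orbit relation v² = μ/r at r = 1.26×10^5 km: μ = v²r = (31.7)² × 1.26×10^5 = 1.26616×10^8 km³/s².
Transfer-ellipse semi-major axis a_t = (r₁ + r₂)/2 = (1.260×10^5 + 1.020×10^6)/2 = 5.730×10^5 km.
At r₁ the circular-orbit speed is v₁ = √(μ/r₁) = 31.70 km/s.
On the transfer ellipse at r₁, vis-viva gives v_p = √[μ(2/r₁ − 1/a_t)] = 42.29 km/s.
First burn Δv₁ = |v_p − v₁| = 10.59 km/s.
Circular speed at r₂: v₂ = √(μ/r₂) = 11.142 km/s.
Transfer-orbit speed at r₂: v_a = √[μ(2/r₂ − 1/a_t)] = 5.2246 km/s.
Second burn Δv₂ = |v₂ − v_a| = 5.917 km/s.
Δv = Δv₁ + Δv₂ = 10.59 + 5.917 = 16.51 km/s.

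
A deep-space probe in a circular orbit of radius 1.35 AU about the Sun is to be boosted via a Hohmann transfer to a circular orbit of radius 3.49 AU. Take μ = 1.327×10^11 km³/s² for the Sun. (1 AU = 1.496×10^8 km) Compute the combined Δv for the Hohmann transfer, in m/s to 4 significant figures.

Δv = 9185 m/s

In km: r₁ = 1.35 × 1.496×10^8 = 2.0196×10^8 km; r₂ = 3.49 × 1.496×10^8 = 5.22104×10^8 km.
Transfer-ellipse semi-major axis a_t = (r₁ + r₂)/2 = (2.0196×10^8 + 5.22104×10^8)/2 = 3.62032×10^8 km.
At r₁ the circular-orbit speed is v₁ = √(μ/r₁) = 25.63 km/s.
Transfer-orbit speed at r₁ (vis-viva): v_p = √[μ(2/r₁ − 1/a_t)] = 30.78 km/s.
First burn Δv₁ = |v_p − v₁| = 5.150 km/s.
Circular speed at r₂: v₂ = √(μ/r₂) = 15.9425 km/s.
Transfer-orbit speed at r₂: v_a = √[μ(2/r₂ − 1/a_t)] = 11.9074 km/s.
Second burn Δv₂ = |v₂ − v_a| = 4.035 km/s.
Δv = Δv₁ + Δv₂ = 5.150 + 4.035 = 9.185 km/s.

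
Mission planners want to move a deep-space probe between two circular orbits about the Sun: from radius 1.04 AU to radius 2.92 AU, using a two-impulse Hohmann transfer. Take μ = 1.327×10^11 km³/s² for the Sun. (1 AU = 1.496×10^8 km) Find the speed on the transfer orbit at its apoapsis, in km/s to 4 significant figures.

v = 12.63 km/s

In km: r₁ = 1.04 × 1.496×10^8 = 1.55584×10^8 km; r₂ = 2.92 × 1.496×10^8 = 4.36832×10^8 km.
Semi-major axis of the transfer orbit: a_t = (1.55584×10^8 + 4.36832×10^8)/2 = 2.96208×10^8 km.
At apoapsis, r = 4.36832×10^8 km.
From the vis-viva equation, v = √[μ(2/r − 1/a_t)] = 12.63 km/s.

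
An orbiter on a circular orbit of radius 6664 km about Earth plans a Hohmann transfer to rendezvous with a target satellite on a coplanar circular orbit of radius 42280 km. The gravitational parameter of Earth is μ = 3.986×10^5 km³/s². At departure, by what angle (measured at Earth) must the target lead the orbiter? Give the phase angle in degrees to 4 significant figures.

Semi-major axis of the transfer orbit: a_t = (6664 + 42280)/2 = 24472 km.
The half-period of the transfer ellipse is t = π√(a_t³/μ) = 19050 s.
Target angular speed ω₂ = √(μ/r₂³) = 7.262×10^-5 rad/s.
Angle swept by the target during transfer: ω₂·t = 1.3834 rad = 79.26°.
Arrival is 180° from departure on the ellipse, so φ = 180° − 79.26° = 100.7°.

φ = 100.7°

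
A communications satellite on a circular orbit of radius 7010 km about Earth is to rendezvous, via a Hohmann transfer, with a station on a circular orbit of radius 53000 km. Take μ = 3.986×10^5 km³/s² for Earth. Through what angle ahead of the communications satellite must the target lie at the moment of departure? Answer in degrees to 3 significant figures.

φ = 103°

Semi-major axis of the transfer orbit: a_t = (7010 + 53000)/2 = 30005 km.
The half-period of the transfer ellipse is t = π√(a_t³/μ) = 25863 s.
The target's mean motion on its circular orbit is ω₂ = √(μ/r₂³) = 5.1743×10^-5 rad/s.
Angle swept by the target during transfer: ω₂·t = 1.3382 rad = 76.67°.
Arrival is 180° from departure on the ellipse, so φ = 180° − 76.67° = 103°.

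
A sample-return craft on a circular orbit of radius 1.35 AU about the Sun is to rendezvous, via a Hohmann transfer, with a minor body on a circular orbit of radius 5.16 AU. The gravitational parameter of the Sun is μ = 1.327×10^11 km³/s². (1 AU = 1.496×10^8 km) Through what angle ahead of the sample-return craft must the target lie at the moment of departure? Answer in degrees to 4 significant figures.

In km: r₁ = 1.35 × 1.496×10^8 = 2.0196×10^8 km; r₂ = 5.16 × 1.496×10^8 = 7.71936×10^8 km.
The Hohmann ellipse has a_t = (r₁ + r₂)/2 = 4.86948×10^8 km.
The half-period of the transfer ellipse is t = π√(a_t³/μ) = 9.267×10^7 s.
The target's mean motion on its circular orbit is ω₂ = √(μ/r₂³) = 1.698×10^-8 rad/s.
Angle swept by the target during transfer: ω₂·t = 1.574 rad = 90.18°.
The sample-return craft traverses 180° on the transfer ellipse, so the target must lead by 180° − 90.18° = 89.82°.

φ = 89.82°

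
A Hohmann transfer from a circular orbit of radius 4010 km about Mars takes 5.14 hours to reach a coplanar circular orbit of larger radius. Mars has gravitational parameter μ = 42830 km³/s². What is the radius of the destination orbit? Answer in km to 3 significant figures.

Transfer time t = 5.14 hours = 18504 s, and t = π√(a_t³/μ).
So a_t = (μ t²/π²)^(1/3) = (42830 × (18504)² / π²)^(1/3) = 11411 km.
Since a_t = (r₁ + r₂)/2, r₂ = 2a_t − r₁ = 2×11411 − 4010 = 18812 km.

r₂ = 18800 km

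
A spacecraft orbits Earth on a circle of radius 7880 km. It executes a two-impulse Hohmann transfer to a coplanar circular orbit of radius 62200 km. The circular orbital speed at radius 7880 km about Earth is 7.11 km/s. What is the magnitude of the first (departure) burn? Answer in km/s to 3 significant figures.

From the circular-orbit relation v² = μ/r at r = 7880 km: μ = v²r = (7.11)² × 7880 = 3.98351×10^5 km³/s².
The Hohmann ellipse has a_t = (r₁ + r₂)/2 = 35040 km.
Circular speed at r = 7880 km: v_c = √(μ/r) = 7.110 km/s.
Vis-viva on the transfer ellipse at r = 7880 km gives v_t = √[μ(2/r − 1/a_t)] = 9.473 km/s.
Δv₁ = |v_t − v_c| = |9.473 − 7.110| = 2.363 km/s.

Δv₁ = 2.36 km/s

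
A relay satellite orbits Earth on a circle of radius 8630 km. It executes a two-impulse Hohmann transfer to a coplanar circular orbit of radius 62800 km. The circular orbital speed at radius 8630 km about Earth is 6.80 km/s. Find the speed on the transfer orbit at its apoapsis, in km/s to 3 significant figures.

From the circular-orbit relation v² = μ/r at r = 8630 km: μ = v²r = (6.80)² × 8630 = 3.99051×10^5 km³/s².
Semi-major axis of the transfer orbit: a_t = (8630 + 62800)/2 = 35715 km.
At apoapsis, r = 62800 km.
Vis-viva: v = √[μ(2/r − 1/a_t)] = √[3.99051×10^5 × (2/62800 − 1/35715)] = 1.239 km/s.

v = 1.24 km/s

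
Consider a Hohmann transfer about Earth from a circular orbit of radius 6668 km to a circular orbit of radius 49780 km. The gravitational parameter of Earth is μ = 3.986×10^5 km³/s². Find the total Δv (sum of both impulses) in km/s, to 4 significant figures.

Δv = 3.991 km/s

Transfer-ellipse semi-major axis a_t = (r₁ + r₂)/2 = (6668 + 49780)/2 = 28224 km.
Circular speed at r₁: v₁ = √(μ/r₁) = √(3.986×10^5/6668) = 7.7316 km/s.
Transfer-orbit speed at r₁ (vis-viva): v_p = √[μ(2/r₁ − 1/a_t)] = 10.268 km/s.
First burn Δv₁ = |v_p − v₁| = 2.5364 km/s.
At r₂, v₂ = √(μ/r₂) = 2.8297 km/s.
Transfer-orbit speed at r₂: v_a = √[μ(2/r₂ − 1/a_t)] = 1.3754 km/s.
Second burn Δv₂ = |v₂ − v_a| = 1.4543 km/s.
Total Δv = Δv₁ + Δv₂ = 3.991 km/s.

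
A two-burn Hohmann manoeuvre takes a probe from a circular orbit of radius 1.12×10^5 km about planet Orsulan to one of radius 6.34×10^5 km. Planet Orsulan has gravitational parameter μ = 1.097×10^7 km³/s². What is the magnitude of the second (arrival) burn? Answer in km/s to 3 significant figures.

Transfer-ellipse semi-major axis a_t = (r₁ + r₂)/2 = (1.120×10^5 + 6.340×10^5)/2 = 3.730×10^5 km.
On the circular orbit at r = 6.340×10^5 km, v_c = √(μ/r) = 4.1597 km/s.
Vis-viva on the transfer ellipse at r = 6.340×10^5 km gives v_t = √[μ(2/r − 1/a_t)] = 2.2794 km/s.
Δv₂ = |v_t − v_c| = |2.2794 − 4.1597| = 1.880 km/s.

Δv₂ = 1.88 km/s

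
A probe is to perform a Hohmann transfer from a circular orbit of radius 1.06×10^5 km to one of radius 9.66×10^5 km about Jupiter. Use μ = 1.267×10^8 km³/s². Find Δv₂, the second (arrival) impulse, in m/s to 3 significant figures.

Transfer-ellipse semi-major axis a_t = (r₁ + r₂)/2 = (1.060×10^5 + 9.660×10^5)/2 = 5.360×10^5 km.
On the circular orbit at r = 9.660×10^5 km, v_c = √(μ/r) = 11.4525 km/s.
Vis-viva on the transfer ellipse at r = 9.660×10^5 km gives v_t = √[μ(2/r − 1/a_t)] = 5.09296 km/s.
Δv₂ = |v_t − v_c| = |5.09296 − 11.4525| = 6.360 km/s.

Δv₂ = 6360 m/s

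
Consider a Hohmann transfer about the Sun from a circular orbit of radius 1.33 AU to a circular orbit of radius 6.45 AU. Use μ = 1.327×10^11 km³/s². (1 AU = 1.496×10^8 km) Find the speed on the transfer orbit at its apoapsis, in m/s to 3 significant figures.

v = 6860 m/s

In km: r₁ = 1.33 × 1.496×10^8 = 1.98968×10^8 km; r₂ = 6.45 × 1.496×10^8 = 9.6492×10^8 km.
Transfer-ellipse semi-major axis a_t = (r₁ + r₂)/2 = (1.98968×10^8 + 9.6492×10^8)/2 = 5.81944×10^8 km.
At apoapsis, r = 9.6492×10^8 km.
From the vis-viva equation, v = √[μ(2/r − 1/a_t)] = 6.857 km/s.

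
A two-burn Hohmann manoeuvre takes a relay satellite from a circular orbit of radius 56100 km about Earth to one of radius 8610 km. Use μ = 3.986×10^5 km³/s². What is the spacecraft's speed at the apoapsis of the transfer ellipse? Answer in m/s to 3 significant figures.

Semi-major axis of the transfer orbit: a_t = (56100 + 8610)/2 = 32355 km.
At apoapsis, r = 56100 km.
From the vis-viva equation, v = √[μ(2/r − 1/a_t)] = 1.375 km/s.

v = 1380 m/s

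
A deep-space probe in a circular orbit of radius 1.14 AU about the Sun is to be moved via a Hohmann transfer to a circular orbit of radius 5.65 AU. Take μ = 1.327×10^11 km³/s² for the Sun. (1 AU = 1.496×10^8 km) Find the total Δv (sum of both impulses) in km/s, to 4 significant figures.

Δv = 13.36 km/s

In km: r₁ = 1.14 × 1.496×10^8 = 1.70544×10^8 km; r₂ = 5.65 × 1.496×10^8 = 8.4524×10^8 km.
Transfer-ellipse semi-major axis a_t = (r₁ + r₂)/2 = (1.70544×10^8 + 8.4524×10^8)/2 = 5.07892×10^8 km.
At r₁ the circular-orbit speed is v₁ = √(μ/r₁) = 27.894 km/s.
Transfer-orbit speed at r₁ (v² = μ(2/r − 1/a)): v_p = √[μ(2/r₁ − 1/a_t)] = 35.985 km/s.
First burn Δv₁ = |v_p − v₁| = 8.091 km/s.
At r₂, v₂ = √(μ/r₂) = 12.53 km/s.
Transfer-orbit speed at r₂: v_a = √[μ(2/r₂ − 1/a_t)] = 7.261 km/s.
Second burn Δv₂ = |v₂ − v_a| = 5.269 km/s.
Δv = Δv₁ + Δv₂ = 8.091 + 5.269 = 13.36 km/s.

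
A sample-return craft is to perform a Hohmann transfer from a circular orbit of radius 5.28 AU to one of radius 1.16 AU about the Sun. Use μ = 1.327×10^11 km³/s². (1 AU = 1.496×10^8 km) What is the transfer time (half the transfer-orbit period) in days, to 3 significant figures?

t = 1060 days

In km: r₁ = 5.28 × 1.496×10^8 = 7.89888×10^8 km; r₂ = 1.16 × 1.496×10^8 = 1.73536×10^8 km.
Semi-major axis of the transfer orbit: a_t = (7.89888×10^8 + 1.73536×10^8)/2 = 4.81712×10^8 km.
By Kepler's third law the transfer-orbit period is T = 2π√(a_t³/μ), so t = T/2 = 9.118×10^7 s.
Converting: 9.118×10^7 s ÷ 86400 s/day = 1060 days.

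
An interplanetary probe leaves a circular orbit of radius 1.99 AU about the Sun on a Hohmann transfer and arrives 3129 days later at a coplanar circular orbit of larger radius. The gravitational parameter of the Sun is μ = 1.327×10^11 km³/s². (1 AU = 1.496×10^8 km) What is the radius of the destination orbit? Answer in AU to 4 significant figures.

In km: r₁ = 1.99 × 1.496×10^8 = 2.97704×10^8 km.
Transfer time t = 3129 days = 2.703456×10^8 s, and t = π√(a_t³/μ).
So a_t = (μ t²/π²)^(1/3) = (1.327×10^11 × (2.703456×10^8)² / π²)^(1/3) = 9.9419×10^8 km.
Since a_t = (r₁ + r₂)/2, r₂ = 2a_t − r₁ = 2×9.9419×10^8 − 2.97704×10^8 = 1.690676×10^9 km.
In AU: r₂ = 1.690676×10^9 / 1.496×10^8 = 11.30 AU.

r₂ = 11.30 AU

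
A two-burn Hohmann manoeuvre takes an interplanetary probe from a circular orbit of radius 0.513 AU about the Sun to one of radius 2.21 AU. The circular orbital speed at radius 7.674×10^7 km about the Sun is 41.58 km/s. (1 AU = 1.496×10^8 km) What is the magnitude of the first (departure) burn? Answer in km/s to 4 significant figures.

From the circular-orbit relation v² = μ/r at r = 7.674×10^7 km: μ = v²r = (41.58)² × 7.674×10^7 = 1.32676×10^11 km³/s².
In km: r₁ = 0.513 × 1.496×10^8 = 7.67448×10^7 km; r₂ = 2.21 × 1.496×10^8 = 3.30616×10^8 km.
Transfer-ellipse semi-major axis a_t = (r₁ + r₂)/2 = (7.67448×10^7 + 3.30616×10^8)/2 = 2.036804×10^8 km.
On the circular orbit at r = 7.67448×10^7 km, v_c = √(μ/r) = 41.58 km/s.
Vis-viva on the transfer ellipse at r = 7.67448×10^7 km gives v_t = √[μ(2/r − 1/a_t)] = 52.97 km/s.
Δv₁ = |v_t − v_c| = |52.97 − 41.58| = 11.39 km/s.

Δv₁ = 11.39 km/s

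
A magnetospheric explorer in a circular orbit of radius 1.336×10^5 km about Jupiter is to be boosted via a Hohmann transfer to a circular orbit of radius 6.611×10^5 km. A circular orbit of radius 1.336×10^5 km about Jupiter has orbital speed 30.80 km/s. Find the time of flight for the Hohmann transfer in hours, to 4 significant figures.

t = 19.42 hours

From the circular-orbit relation v² = μ/r at r = 1.336×10^5 km: μ = v²r = (30.80)² × 1.336×10^5 = 1.26738×10^8 km³/s².
Semi-major axis of the transfer orbit: a_t = (1.336×10^5 + 6.611×10^5)/2 = 3.9735×10^5 km.
Transfer time t = π√(a_t³/μ) = π√((3.9735×10^5)³ / 1.26738×10^8) = 69900 s.
Converting: 69900 s ÷ 3600 s/hour = 19.42 hours.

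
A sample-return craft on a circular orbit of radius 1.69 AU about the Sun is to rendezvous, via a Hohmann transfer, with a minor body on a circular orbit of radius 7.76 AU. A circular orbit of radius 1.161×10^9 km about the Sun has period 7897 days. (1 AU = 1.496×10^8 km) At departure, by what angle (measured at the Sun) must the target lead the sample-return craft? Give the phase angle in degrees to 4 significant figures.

φ = 94.48°

From Kepler's third law T² = 4π²r³/μ at r = 1.161×10^9 km, T = 7897 days = 7897 × 86400 s = 6.823008×10^8 s: μ = 4π²r³/T² = 1.32710×10^11 km³/s².
In km: r₁ = 1.69 × 1.496×10^8 = 2.52824×10^8 km; r₂ = 7.76 × 1.496×10^8 = 1.160896×10^9 km.
The Hohmann ellipse has a_t = (r₁ + r₂)/2 = 7.0686×10^8 km.
Transfer time t = π√(a_t³/μ) = 1.62068×10^8 s.
Target angular speed ω₂ = √(μ/r₂³) = 9.21006×10^-9 rad/s.
Angle swept by the target during transfer: ω₂·t = 1.49266 rad = 85.52°.
The sample-return craft traverses 180° on the transfer ellipse, so the target must lead by 180° − 85.52° = 94.48°.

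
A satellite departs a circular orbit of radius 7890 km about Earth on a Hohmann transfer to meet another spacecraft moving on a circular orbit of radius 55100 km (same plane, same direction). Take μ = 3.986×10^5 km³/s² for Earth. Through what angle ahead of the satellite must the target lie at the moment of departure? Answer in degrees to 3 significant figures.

The Hohmann ellipse has a_t = (r₁ + r₂)/2 = 31495 km.
Transfer time t = π√(a_t³/μ) = 27812.7 s.
The target's mean motion on its circular orbit is ω₂ = √(μ/r₂³) = 4.88136×10^-5 rad/s.
Angle swept by the target during transfer: ω₂·t = 1.35764 rad = 77.79°.
Arrival is 180° from departure on the ellipse, so φ = 180° − 77.79° = 102°.

φ = 102°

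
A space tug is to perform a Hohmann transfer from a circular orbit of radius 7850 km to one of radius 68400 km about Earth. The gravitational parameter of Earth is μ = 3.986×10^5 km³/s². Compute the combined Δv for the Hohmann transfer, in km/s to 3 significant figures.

Δv = 3.74 km/s

Semi-major axis of the transfer orbit: a_t = (7850 + 68400)/2 = 38125 km.
Circular speed at r₁: v₁ = √(μ/r₁) = √(3.986×10^5/7850) = 7.1258 km/s.
Transfer-orbit speed at r₁ (vis-viva equation): v_p = √[μ(2/r₁ − 1/a_t)] = 9.5446 km/s.
First burn Δv₁ = |v_p − v₁| = 2.4188 km/s.
Circular speed at r₂: v₂ = √(μ/r₂) = 2.4140 km/s.
Transfer-orbit speed at r₂: v_a = √[μ(2/r₂ − 1/a_t)] = 1.0954 km/s.
Second burn Δv₂ = |v₂ − v_a| = 1.3186 km/s.
Δv = Δv₁ + Δv₂ = 2.4188 + 1.3186 = 3.737 km/s.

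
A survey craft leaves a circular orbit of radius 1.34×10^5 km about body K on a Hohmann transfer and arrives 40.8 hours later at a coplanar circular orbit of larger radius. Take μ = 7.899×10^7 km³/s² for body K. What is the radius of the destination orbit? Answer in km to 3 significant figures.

Transfer time t = 40.8 hours = 1.4688×10^5 s, and t = π√(a_t³/μ).
So a_t = (μ t²/π²)^(1/3) = (7.899×10^7 × (1.4688×10^5)² / π²)^(1/3) = 5.5684×10^5 km.
Since a_t = (r₁ + r₂)/2, r₂ = 2a_t − r₁ = 2×5.5684×10^5 − 1.340×10^5 = 9.7968×10^5 km.

r₂ = 9.80×10^5 km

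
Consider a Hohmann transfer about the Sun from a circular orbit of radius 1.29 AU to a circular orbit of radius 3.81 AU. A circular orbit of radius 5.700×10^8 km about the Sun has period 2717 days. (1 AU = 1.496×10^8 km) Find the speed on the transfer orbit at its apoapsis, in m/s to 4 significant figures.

v = 10850 m/s

From Kepler's third law T² = 4π²r³/μ at r = 5.700×10^8 km, T = 2717 days = 2717 × 86400 s = 2.347488×10^8 s: μ = 4π²r³/T² = 1.32671×10^11 km³/s².
In km: r₁ = 1.29 × 1.496×10^8 = 1.92984×10^8 km; r₂ = 3.81 × 1.496×10^8 = 5.69976×10^8 km.
Transfer-ellipse semi-major axis a_t = (r₁ + r₂)/2 = (1.92984×10^8 + 5.69976×10^8)/2 = 3.8148×10^8 km.
At apoapsis, r = 5.69976×10^8 km.
Applying v² = μ(2/r − 1/a_t): v = 10.85 km/s.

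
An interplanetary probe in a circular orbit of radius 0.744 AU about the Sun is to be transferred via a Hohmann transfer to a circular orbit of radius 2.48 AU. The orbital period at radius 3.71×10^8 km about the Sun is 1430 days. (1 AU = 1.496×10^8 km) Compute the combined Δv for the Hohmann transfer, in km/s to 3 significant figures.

From Kepler's third law T² = 4π²r³/μ at r = 3.71×10^8 km, T = 1430 days = 1430 × 86400 s = 1.23552×10^8 s: μ = 4π²r³/T² = 1.32063×10^11 km³/s².
In km: r₁ = 0.744 × 1.496×10^8 = 1.113024×10^8 km; r₂ = 2.48 × 1.496×10^8 = 3.71008×10^8 km.
Semi-major axis of the transfer orbit: a_t = (1.113024×10^8 + 3.71008×10^8)/2 = 2.411552×10^8 km.
Circular speed at r₁: v₁ = √(μ/r₁) = √(1.32063×10^11/1.113024×10^8) = 34.446 km/s.
Transfer-orbit speed at r₁ (vis-viva): v_p = √[μ(2/r₁ − 1/a_t)] = 42.725 km/s.
First burn Δv₁ = |v_p − v₁| = 8.279 km/s.
Circular speed at r₂: v₂ = √(μ/r₂) = 18.8668 km/s.
Transfer-orbit speed at r₂: v_a = √[μ(2/r₂ − 1/a_t)] = 12.8175 km/s.
Second burn Δv₂ = |v₂ − v_a| = 6.049 km/s.
Δv = Δv₁ + Δv₂ = 8.279 + 6.049 = 14.33 km/s.

Δv = 14.3 km/s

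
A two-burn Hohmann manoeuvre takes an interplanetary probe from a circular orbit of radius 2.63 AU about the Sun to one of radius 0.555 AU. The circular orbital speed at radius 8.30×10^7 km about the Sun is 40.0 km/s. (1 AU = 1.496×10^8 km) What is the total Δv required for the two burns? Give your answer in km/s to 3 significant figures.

From the circular-orbit relation v² = μ/r at r = 8.30×10^7 km: μ = v²r = (40.0)² × 8.30×10^7 = 1.32800×10^11 km³/s².
In km: r₁ = 2.63 × 1.496×10^8 = 3.93448×10^8 km; r₂ = 0.555 × 1.496×10^8 = 8.3028×10^7 km.
The Hohmann ellipse has a_t = (r₁ + r₂)/2 = 2.38238×10^8 km.
At r₁ the circular-orbit speed is v₁ = √(μ/r₁) = 18.372 km/s.
Transfer-orbit speed at r₁ (v² = μ(2/r − 1/a)): v_a = √[μ(2/r₁ − 1/a_t)] = 10.846 km/s.
First burn Δv₁ = |v_a − v₁| = 7.526 km/s.
Circular speed at r₂: v₂ = √(μ/r₂) = 39.993 km/s.
Transfer-orbit speed at r₂: v_p = √[μ(2/r₂ − 1/a_t)] = 51.395 km/s.
Second burn Δv₂ = |v₂ − v_p| = 11.40 km/s.
Total Δv = Δv₁ + Δv₂ = 18.93 km/s.

Δv = 18.9 km/s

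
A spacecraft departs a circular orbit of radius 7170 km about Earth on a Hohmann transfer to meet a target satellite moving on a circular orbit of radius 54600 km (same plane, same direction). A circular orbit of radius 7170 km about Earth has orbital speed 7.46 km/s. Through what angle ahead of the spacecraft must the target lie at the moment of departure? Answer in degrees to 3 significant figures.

φ = 103°

From the circular-orbit relation v² = μ/r at r = 7170 km: μ = v²r = (7.46)² × 7170 = 3.99022×10^5 km³/s².
Semi-major axis of the transfer orbit: a_t = (7170 + 54600)/2 = 30885 km.
The half-period of the transfer ellipse is t = π√(a_t³/μ) = 26994 s.
The target's mean motion on its circular orbit is ω₂ = √(μ/r₂³) = 4.9512×10^-5 rad/s.
Angle swept by the target during transfer: ω₂·t = 1.3365 rad = 76.58°.
Arrival is 180° from departure on the ellipse, so φ = 180° − 76.58° = 103°.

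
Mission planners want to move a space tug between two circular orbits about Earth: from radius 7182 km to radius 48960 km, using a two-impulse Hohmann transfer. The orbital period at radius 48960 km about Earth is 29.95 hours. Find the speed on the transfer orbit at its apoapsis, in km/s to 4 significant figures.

v = 1.443 km/s

From Kepler's third law T² = 4π²r³/μ at r = 48960 km, T = 29.95 hours = 29.95 × 3600 s = 1.0782×10^5 s: μ = 4π²r³/T² = 3.98552×10^5 km³/s².
Transfer-ellipse semi-major axis a_t = (r₁ + r₂)/2 = (7182 + 48960)/2 = 28071 km.
At apoapsis, r = 48960 km.
Vis-viva: v = √[μ(2/r − 1/a_t)] = √[3.98552×10^5 × (2/48960 − 1/28071)] = 1.443 km/s.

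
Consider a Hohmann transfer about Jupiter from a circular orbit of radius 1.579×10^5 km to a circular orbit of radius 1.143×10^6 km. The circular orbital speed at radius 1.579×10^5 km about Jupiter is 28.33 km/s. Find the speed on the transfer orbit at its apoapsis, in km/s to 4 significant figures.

v = 5.188 km/s

From the circular-orbit relation v² = μ/r at r = 1.579×10^5 km: μ = v²r = (28.33)² × 1.579×10^5 = 1.26729×10^8 km³/s².
Transfer-ellipse semi-major axis a_t = (r₁ + r₂)/2 = (1.579×10^5 + 1.143×10^6)/2 = 6.5045×10^5 km.
The apoapsis of the transfer ellipse is at r = 1.143×10^6 km.
From the vis-viva equation, v = √[μ(2/r − 1/a_t)] = 5.188 km/s.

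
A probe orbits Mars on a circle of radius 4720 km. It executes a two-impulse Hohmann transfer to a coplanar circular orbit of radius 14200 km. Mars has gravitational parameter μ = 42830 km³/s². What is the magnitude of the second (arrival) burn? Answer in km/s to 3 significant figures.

The Hohmann ellipse has a_t = (r₁ + r₂)/2 = 9460 km.
On the circular orbit at r = 14200 km, v_c = √(μ/r) = 1.737 km/s.
Vis-viva on the transfer ellipse at r = 14200 km gives v_t = √[μ(2/r − 1/a_t)] = 1.227 km/s.
Δv₂ = |v_t − v_c| = |1.227 − 1.737| = 0.5100 km/s.

Δv₂ = 0.510 km/s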